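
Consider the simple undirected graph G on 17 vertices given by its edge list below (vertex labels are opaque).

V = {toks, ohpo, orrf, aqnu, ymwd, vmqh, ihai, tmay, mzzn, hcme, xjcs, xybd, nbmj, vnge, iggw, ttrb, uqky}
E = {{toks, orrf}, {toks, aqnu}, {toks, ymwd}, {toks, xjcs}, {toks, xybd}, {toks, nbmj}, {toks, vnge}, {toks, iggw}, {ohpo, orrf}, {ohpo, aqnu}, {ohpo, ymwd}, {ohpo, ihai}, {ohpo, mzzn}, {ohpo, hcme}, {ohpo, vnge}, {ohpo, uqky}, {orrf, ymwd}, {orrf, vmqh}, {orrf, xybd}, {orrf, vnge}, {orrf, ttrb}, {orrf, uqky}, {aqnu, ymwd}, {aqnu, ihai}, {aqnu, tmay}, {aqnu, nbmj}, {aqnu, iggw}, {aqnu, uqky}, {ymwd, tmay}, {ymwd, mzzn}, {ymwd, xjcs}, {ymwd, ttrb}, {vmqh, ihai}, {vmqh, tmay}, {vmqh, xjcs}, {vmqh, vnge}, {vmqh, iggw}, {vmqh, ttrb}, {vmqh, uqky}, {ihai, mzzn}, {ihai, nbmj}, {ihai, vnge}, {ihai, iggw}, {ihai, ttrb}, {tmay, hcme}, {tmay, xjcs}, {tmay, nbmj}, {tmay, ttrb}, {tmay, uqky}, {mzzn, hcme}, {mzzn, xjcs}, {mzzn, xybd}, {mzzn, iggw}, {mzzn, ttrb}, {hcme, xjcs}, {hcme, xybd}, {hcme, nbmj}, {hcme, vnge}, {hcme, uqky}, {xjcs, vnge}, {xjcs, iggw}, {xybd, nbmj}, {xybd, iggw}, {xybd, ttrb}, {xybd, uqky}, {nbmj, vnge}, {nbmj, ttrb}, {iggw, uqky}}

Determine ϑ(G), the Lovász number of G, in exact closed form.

Vertex toks has 8 neighbors: orrf, aqnu, ymwd, xjcs, xybd, nbmj, vnge, iggw.
deg(ymwd) = 8; N(ymwd) = {toks, ohpo, orrf, aqnu, tmay, mzzn, xjcs, ttrb}.
N(orrf) = {toks, ohpo, ymwd, vmqh, xybd, vnge, ttrb, uqky}, |N(orrf)| = 8.
N(ohpo) = {orrf, aqnu, ymwd, ihai, mzzn, hcme, vnge, uqky}, |N(ohpo)| = 8.
17-vertex 8-regular graph: SR(17,8,3,4) — a Paley graph.
spec(A) ≈ [8.0, 1.5616, -2.5616] (distinct, 4 d.p.).
Lovász: ϑ = −17(-sqrt(17)/2 - 1/2)/(8+-(-sqrt(17)/2 - 1/2)) = sqrt(17).
= 4.123105626… (decimal).

sqrt(17)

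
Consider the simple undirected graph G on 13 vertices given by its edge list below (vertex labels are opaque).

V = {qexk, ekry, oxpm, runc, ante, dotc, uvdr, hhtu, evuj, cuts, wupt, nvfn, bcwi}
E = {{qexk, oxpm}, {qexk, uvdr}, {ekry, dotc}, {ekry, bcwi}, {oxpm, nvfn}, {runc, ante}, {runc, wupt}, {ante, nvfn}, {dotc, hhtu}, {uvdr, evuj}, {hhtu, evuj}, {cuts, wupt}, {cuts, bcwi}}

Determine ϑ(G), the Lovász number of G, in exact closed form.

13*cos(pi/13)/(cos(pi/13) + 1)

Vertex wupt has 2 neighbors: runc, cuts.
deg(ante) = 2; N(ante) = {runc, nvfn}.
Vertex bcwi has 2 neighbors: ekry, cuts.
Vertex hhtu has 2 neighbors: dotc, evuj.
deg(v) = 2 for all v (|V|=13); a single 13-cycle (edge-transitive).
spec(A) ≈ [2.0, 1.7709, 1.1361, 0.2411, -0.7092, -1.497, -1.9419] (distinct, 4 d.p.).
Lovász: ϑ = −13(-2*cos(pi/13))/(2+-(-1)*2*cos(pi/13)) = 13*cos(pi/13)/(cos(pi/13) + 1).
= 6.404168563… (decimal).
Sandwich: α(G)=6 ≤ ϑ(G)=13*cos(pi/13)/(cos(pi/13) + 1) ≤ χ(Ḡ)=7 (both strict).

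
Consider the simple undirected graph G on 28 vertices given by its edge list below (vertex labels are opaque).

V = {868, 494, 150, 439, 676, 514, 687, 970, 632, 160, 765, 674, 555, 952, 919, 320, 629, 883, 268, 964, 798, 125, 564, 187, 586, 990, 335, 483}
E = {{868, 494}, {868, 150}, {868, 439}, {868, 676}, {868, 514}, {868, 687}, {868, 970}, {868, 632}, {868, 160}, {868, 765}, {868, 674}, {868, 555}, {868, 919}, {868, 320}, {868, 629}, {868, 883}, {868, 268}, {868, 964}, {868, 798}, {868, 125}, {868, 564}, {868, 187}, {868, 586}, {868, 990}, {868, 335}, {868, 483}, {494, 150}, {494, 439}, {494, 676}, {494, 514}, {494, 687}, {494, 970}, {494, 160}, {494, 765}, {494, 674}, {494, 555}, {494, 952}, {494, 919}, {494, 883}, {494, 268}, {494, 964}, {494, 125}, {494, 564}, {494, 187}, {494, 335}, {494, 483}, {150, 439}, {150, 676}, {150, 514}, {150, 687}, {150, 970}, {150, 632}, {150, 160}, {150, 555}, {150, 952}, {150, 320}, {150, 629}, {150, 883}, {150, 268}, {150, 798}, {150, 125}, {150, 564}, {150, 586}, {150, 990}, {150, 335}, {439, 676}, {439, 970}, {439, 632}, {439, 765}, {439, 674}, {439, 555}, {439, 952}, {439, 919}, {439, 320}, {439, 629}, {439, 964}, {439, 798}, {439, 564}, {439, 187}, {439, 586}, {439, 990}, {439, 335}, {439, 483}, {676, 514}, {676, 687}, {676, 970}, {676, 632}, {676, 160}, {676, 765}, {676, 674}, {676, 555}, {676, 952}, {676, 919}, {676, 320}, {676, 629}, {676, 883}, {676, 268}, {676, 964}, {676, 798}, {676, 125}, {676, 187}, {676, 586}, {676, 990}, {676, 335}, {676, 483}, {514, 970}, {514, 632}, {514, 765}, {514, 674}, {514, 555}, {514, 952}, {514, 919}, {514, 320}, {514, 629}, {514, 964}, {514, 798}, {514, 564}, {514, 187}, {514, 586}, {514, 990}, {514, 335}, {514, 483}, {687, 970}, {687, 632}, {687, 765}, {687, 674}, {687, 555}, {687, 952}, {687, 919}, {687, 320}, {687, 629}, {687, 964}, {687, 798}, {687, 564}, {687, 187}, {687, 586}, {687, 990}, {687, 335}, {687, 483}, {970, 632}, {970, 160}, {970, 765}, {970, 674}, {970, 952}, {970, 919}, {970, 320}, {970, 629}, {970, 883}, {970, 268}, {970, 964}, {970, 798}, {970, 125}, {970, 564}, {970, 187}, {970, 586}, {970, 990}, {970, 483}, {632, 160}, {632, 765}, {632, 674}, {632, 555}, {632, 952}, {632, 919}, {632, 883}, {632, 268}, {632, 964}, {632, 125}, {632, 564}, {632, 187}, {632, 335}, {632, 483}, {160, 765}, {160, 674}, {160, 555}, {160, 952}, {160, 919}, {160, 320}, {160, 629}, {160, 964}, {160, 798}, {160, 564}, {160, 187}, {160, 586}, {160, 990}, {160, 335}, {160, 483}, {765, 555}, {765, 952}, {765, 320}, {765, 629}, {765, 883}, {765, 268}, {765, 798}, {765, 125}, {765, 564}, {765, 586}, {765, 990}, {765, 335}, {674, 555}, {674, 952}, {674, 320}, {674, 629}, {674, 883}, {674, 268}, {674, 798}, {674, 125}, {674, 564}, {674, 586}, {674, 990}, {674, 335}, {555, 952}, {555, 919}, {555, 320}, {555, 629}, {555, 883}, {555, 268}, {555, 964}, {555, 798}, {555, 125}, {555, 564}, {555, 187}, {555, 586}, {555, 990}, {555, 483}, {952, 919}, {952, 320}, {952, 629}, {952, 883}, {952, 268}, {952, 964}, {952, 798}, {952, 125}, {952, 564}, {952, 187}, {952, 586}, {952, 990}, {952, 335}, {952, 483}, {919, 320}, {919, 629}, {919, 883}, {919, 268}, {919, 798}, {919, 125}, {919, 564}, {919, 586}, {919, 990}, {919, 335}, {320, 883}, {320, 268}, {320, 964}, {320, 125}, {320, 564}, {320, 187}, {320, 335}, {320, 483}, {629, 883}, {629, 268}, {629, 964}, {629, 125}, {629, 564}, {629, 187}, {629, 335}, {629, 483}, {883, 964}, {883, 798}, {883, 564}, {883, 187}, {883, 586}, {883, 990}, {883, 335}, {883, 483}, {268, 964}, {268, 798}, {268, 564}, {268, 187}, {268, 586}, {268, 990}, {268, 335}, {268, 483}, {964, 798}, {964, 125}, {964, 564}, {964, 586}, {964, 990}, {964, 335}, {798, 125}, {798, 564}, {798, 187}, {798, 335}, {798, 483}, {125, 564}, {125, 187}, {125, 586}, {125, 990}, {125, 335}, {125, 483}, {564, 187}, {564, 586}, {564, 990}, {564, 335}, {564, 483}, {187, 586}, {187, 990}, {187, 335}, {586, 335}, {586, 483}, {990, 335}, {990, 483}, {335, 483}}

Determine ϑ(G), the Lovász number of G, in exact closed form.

7

deg(439) = 21; N(439) = {868, 494, 150, 676, 970, 632, 765, 674, 555, 952, 919, 320, 629, 964, 798, 564, 187, 586, 990, 335, 483}.
deg(187) = 21; N(187) = {868, 494, 439, 676, 514, 687, 970, 632, 160, 555, 952, 320, 629, 883, 268, 798, 125, 564, 586, 990, 335}.
N(483) = {868, 494, 439, 676, 514, 687, 970, 632, 160, 555, 952, 320, 629, 883, 268, 798, 125, 564, 586, 990, 335}, |N(483)| = 21.
Vertex 629 has 21 neighbors: 868, 150, 439, 676, 514, 687, 970, 160, 765, 674, 555, 952, 919, 883, 268, 964, 125, 564, 187, 335, 483.
G = K_{7,7,7,3,2,2}: α = 7 = χ(Ḡ), so ϑ = 7.
≈ 7.000000000 (to 9 d.p.).
Check 7 ≤ 7 ≤ 7: collapsed.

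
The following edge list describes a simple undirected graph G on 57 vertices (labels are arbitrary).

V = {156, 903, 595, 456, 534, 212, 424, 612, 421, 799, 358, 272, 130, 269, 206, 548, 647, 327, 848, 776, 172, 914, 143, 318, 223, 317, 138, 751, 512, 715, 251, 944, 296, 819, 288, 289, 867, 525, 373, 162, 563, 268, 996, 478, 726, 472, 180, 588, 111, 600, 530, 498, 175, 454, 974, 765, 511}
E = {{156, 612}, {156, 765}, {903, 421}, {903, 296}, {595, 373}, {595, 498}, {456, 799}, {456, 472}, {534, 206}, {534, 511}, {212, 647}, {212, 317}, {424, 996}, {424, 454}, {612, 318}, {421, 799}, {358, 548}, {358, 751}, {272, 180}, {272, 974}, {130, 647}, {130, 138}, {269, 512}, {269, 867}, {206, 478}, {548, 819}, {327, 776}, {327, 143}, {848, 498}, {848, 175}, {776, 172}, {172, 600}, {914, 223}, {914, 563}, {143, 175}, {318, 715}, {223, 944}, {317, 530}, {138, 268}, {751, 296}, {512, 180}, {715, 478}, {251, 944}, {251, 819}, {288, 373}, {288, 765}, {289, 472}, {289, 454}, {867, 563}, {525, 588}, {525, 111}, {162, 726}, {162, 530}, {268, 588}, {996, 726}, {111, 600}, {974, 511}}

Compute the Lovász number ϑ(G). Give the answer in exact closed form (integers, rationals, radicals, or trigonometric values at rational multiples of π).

deg(373) = 2; N(373) = {595, 288}.
deg(776) = 2; N(776) = {327, 172}.
deg(156) = 2; N(156) = {612, 765}.
Vertex 914 has 2 neighbors: 223, 563.
57-vertex 2-regular graph: this is C_{57}, the 57-cycle.
Distinct eigenvalues (to 4 d.p.): [2.0, 1.9879, 1.9516, 1.8916, 1.8087, 1.7038, 1.5783, 1.4336, 1.2714, 1.0939, 0.9031, 0.7013, 0.491, 0.2747, 0.0551, -0.1652, -0.3834, -0.597, -0.8034, -1.0, -1.1845, -1.3546, -1.5082, -1.6436, -1.7589, -1.853, -1.9245, -1.9727, -1.997].
ϑ = −N·λ_min/(λ_max−λ_min) = −57·(-2*cos(pi/57))/(2−(-2*cos(pi/57))) = 57*cos(pi/57)/(cos(pi/57) + 1).
= 28.478345168… (decimal).
Lovász sandwich 28 ≤ 57*cos(pi/57)/(cos(pi/57) + 1) ≤ 29: both strict.

57*cos(pi/57)/(cos(pi/57) + 1)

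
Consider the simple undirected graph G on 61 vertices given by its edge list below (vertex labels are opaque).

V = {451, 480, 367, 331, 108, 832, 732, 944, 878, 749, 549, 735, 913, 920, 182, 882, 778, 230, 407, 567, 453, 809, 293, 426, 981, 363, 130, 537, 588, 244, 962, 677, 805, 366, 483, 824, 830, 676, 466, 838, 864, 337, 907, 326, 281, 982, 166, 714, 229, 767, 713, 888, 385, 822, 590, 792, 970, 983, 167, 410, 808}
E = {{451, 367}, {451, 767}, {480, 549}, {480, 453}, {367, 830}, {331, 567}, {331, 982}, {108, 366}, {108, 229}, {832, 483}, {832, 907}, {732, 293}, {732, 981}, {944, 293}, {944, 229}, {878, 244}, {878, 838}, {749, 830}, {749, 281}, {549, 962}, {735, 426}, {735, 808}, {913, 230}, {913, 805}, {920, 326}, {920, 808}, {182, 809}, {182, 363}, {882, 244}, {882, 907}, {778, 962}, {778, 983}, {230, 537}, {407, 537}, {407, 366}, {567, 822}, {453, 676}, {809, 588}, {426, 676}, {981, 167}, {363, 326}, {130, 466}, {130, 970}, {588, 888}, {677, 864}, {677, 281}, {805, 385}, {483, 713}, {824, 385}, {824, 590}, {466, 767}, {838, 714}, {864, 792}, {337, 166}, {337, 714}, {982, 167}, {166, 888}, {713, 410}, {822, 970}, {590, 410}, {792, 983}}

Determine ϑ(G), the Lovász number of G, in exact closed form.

61*cos(pi/61)/(cos(pi/61) + 1)

deg(830) = 2; N(830) = {367, 749}.
N(230) = {913, 537}, |N(230)| = 2.
deg(426) = 2; N(426) = {735, 676}.
Vertex 367 has 2 neighbors: 451, 830.
61-vertex 2-regular graph: the odd cycle C_{61}.
A has 31 distinct eigenvalues ≈ [2.0, 1.9894, 1.9577, 1.9053, 1.8326, 1.7406, 1.6301, 1.5023, 1.3585, 1.2004, 1.0296, 0.8478, 0.6571, 0.4594, 0.2568, 0.0515, -0.1544, -0.3586, -0.559, -0.7535, -0.94, -1.1165, -1.2812, -1.4323, -1.5682, -1.6876, -1.789, -1.8714, -1.9341, -1.9762, -1.9973].
Lovász: ϑ = −61(-2*cos(pi/61))/(2+-(-1)*2*cos(pi/61)) = 61*cos(pi/61)/(cos(pi/61) + 1).
= 30.4797665… (decimal).
Lovász sandwich 30 ≤ 61*cos(pi/61)/(cos(pi/61) + 1) ≤ 31: both strict.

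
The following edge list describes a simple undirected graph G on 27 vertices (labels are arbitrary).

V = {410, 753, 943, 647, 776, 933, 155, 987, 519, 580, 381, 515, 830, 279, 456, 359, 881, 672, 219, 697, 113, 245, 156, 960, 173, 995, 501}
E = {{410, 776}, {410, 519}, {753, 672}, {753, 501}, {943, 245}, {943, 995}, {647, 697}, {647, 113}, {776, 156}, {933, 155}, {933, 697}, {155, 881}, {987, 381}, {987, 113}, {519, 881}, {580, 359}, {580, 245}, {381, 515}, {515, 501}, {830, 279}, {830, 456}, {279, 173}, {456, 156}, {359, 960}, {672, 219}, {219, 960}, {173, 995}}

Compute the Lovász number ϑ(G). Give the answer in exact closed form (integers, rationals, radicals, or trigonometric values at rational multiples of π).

N(881) = {155, 519}, |N(881)| = 2.
N(245) = {943, 580}, |N(245)| = 2.
N(155) = {933, 881}, |N(155)| = 2.
Vertex 359 has 2 neighbors: 580, 960.
Every vertex has degree 2 (N=27); the odd cycle C_{27}.
A has 14 distinct eigenvalues ≈ [2.0, 1.94609, 1.78727, 1.53209, 1.19432, 0.79216, 0.3473, -0.11629, -0.57361, -1.0, -1.37248, -1.67098, -1.87939, -1.98648].
ϑ = −N·λ_min/(λ_max−λ_min) = −27·(-2*cos(pi/27))/(2−(-2*cos(pi/27))) = 27*cos(pi/27)/(cos(pi/27) + 1).
≈ 13.4542 (to 4 d.p.).
Lovász sandwich 13 ≤ 27*cos(pi/27)/(cos(pi/27) + 1) ≤ 14: both strict.

27*cos(pi/27)/(cos(pi/27) + 1)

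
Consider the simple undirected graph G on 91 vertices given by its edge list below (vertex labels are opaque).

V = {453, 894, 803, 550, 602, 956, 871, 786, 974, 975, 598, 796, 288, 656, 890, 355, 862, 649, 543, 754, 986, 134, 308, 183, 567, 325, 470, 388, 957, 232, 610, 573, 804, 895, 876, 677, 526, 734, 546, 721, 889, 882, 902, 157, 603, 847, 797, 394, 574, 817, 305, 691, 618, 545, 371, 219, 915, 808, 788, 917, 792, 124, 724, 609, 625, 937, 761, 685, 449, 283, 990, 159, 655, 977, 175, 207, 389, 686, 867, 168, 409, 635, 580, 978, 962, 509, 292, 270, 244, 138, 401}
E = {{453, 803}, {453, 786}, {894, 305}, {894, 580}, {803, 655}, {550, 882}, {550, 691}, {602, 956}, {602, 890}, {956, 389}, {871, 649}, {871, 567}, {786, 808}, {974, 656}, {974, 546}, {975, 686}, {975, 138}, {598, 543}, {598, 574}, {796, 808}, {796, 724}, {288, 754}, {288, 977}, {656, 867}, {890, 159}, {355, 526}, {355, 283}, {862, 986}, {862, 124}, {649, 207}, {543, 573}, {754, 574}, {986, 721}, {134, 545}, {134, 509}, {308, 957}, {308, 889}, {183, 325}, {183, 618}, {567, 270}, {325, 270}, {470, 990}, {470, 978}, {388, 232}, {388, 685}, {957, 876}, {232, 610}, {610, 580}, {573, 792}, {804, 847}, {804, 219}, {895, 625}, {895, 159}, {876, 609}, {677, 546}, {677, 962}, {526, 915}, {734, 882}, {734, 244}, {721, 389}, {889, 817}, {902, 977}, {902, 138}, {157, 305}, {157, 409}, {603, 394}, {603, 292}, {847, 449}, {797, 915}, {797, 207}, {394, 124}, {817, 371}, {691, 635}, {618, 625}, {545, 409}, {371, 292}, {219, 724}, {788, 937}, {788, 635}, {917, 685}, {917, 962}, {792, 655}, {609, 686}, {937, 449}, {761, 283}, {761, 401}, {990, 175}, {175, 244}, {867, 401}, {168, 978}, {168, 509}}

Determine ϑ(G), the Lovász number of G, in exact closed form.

N(788) = {937, 635}, |N(788)| = 2.
Vertex 754 has 2 neighbors: 288, 574.
N(550) = {882, 691}, |N(550)| = 2.
Vertex 546 has 2 neighbors: 974, 677.
Every vertex has degree 2 (N=91); this is C_{91}, the 91-cycle.
spec(A) ≈ [2.0, 1.99523, 1.98096, 1.95725, 1.92421, 1.882, 1.83082, 1.77091, 1.70257, 1.62611, 1.54191, 1.45035, 1.35189, 1.24698, 1.13613, 1.01987, 0.89874, 0.77333, 0.64424, 0.51208, 0.37748, 0.24107, 0.10352, -0.03452, -0.1724, -0.30946, -0.44504, -0.5785, -0.70921, -0.83654, -0.95987, -1.07864, -1.19226, -1.30021, -1.40196, -1.49702, -1.58495, -1.66533, -1.73778, -1.80194, -1.85751, -1.90424, -1.94188, -1.97028, -1.98928, -1.99881] (distinct, 5 d.p.).
With N=91: ϑ(G) = 91·(-(-1)*2*cos(pi/91))/(2−(-2*cos(pi/91))) = 91*cos(pi/91)/(cos(pi/91) + 1).
≈ 45.486440 (to 6 d.p.).
Lovász sandwich 45 ≤ 91*cos(pi/91)/(cos(pi/91) + 1) ≤ 46: both strict.

91*cos(pi/91)/(cos(pi/91) + 1)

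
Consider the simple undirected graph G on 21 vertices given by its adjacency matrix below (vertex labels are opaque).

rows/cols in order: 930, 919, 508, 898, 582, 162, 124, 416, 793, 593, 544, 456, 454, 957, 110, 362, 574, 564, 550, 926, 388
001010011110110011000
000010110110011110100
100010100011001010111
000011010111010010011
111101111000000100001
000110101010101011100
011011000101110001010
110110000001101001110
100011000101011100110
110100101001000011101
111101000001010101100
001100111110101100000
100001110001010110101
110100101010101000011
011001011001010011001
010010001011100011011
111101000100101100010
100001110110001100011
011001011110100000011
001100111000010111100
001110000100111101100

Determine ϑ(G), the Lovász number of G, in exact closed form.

N(564) = {930, 162, 124, 416, 593, 544, 110, 362, 926, 388}, |N(564)| = 10.
N(593) = {930, 919, 898, 124, 793, 456, 574, 564, 550, 388}, |N(593)| = 10.
deg(898) = 10; N(898) = {582, 162, 416, 593, 544, 456, 957, 574, 926, 388}.
deg(362) = 10; N(362) = {919, 582, 793, 544, 456, 454, 574, 564, 926, 388}.
10-regular, N=21; Kneser K(7,2) on C(7,2)=21 vertices.
Distinct eigenvalues (to 5 d.p.): [10.0, 1.0, -4.0].
−21·(-4) / ((10)−(-4)) = 6 = ϑ(G).
≈ 6.000000 (to 6 d.p.).

6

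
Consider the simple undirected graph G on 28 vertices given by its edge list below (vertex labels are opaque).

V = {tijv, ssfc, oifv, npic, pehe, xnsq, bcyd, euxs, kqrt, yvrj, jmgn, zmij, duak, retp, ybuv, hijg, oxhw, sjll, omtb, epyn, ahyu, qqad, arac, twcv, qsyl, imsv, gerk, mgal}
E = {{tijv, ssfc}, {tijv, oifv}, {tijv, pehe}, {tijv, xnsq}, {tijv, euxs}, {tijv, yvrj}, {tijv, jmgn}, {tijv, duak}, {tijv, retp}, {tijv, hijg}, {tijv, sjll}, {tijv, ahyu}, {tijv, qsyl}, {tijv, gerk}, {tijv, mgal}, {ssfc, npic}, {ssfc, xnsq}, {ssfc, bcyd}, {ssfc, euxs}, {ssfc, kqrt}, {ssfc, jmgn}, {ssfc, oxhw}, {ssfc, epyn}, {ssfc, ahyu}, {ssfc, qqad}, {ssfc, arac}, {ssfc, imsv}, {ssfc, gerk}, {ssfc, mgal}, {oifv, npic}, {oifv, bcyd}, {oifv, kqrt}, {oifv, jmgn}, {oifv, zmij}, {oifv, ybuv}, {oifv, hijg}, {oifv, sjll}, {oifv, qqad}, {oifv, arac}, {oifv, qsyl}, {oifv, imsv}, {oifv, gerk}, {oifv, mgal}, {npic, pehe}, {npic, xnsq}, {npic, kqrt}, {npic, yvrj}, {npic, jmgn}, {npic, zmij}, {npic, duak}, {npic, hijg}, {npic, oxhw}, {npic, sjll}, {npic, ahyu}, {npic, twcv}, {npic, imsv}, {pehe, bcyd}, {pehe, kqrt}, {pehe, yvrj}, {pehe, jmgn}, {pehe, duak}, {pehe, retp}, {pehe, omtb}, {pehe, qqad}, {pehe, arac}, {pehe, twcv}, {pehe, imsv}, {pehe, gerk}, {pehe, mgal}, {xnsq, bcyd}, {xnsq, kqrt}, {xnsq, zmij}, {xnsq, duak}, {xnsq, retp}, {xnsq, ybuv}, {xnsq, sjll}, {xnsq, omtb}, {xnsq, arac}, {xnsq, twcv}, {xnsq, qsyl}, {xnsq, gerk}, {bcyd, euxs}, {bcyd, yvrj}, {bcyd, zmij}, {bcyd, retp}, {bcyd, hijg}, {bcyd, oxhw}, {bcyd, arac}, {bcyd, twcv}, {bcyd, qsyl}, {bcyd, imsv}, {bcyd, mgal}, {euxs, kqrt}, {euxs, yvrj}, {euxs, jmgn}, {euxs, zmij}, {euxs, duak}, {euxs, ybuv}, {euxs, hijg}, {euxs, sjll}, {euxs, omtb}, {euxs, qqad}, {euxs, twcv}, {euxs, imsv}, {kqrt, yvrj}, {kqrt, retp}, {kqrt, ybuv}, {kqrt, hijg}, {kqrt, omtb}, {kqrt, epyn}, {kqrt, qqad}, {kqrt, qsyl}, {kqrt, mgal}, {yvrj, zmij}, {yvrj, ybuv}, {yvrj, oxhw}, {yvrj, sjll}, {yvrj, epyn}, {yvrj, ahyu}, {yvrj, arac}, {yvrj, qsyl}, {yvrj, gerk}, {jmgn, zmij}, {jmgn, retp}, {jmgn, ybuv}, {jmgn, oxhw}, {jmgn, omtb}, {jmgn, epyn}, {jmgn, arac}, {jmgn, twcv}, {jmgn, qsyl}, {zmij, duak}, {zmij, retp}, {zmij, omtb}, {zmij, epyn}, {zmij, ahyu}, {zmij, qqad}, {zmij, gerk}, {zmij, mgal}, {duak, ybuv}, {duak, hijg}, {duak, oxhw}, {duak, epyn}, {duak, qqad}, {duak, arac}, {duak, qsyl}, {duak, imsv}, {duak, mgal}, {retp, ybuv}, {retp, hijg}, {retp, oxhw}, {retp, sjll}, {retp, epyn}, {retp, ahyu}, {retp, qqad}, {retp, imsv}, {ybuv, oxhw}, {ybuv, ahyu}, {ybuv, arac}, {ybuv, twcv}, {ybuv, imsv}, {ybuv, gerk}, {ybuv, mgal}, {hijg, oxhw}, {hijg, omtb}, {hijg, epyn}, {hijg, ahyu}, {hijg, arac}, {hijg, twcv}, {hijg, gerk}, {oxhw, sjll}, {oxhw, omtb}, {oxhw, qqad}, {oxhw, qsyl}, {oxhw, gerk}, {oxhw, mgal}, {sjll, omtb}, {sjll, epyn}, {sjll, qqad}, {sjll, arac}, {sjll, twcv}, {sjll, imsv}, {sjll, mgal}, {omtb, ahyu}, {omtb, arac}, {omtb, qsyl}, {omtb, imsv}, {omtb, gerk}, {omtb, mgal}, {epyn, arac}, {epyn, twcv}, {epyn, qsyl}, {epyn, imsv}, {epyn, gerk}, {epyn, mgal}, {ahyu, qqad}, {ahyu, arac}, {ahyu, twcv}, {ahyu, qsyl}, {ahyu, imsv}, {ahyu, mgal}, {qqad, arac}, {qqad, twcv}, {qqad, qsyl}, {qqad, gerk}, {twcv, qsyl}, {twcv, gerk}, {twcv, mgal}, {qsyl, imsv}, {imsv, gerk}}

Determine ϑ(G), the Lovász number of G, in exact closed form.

7

N(xnsq) = {tijv, ssfc, npic, bcyd, kqrt, zmij, duak, retp, ybuv, sjll, omtb, arac, twcv, qsyl, gerk}, |N(xnsq)| = 15.
deg(retp) = 15; N(retp) = {tijv, pehe, xnsq, bcyd, kqrt, jmgn, zmij, ybuv, hijg, oxhw, sjll, epyn, ahyu, qqad, imsv}.
deg(jmgn) = 15; N(jmgn) = {tijv, ssfc, oifv, npic, pehe, euxs, zmij, retp, ybuv, oxhw, omtb, epyn, arac, twcv, qsyl}.
deg(qsyl) = 15; N(qsyl) = {tijv, oifv, xnsq, bcyd, kqrt, yvrj, jmgn, duak, oxhw, omtb, epyn, ahyu, qqad, twcv, imsv}.
Every vertex has degree 15 (N=28); Kneser K(8,2) on C(8,2)=28 vertices.
spec(A) ≈ [15.0, 1.0, -5.0] (distinct, 5 d.p.).
Lovász: ϑ = −28(-5)/(15+-1*(-5)) = 7.
Numerically 7.000000000.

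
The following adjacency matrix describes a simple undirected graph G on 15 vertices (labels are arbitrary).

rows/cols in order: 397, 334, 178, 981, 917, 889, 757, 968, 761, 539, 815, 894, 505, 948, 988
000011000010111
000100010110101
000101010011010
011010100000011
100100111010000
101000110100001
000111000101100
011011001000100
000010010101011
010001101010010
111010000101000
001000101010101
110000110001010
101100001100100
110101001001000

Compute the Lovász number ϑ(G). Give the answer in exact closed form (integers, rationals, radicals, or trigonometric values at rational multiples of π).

deg(761) = 6; N(761) = {917, 968, 539, 894, 948, 988}.
Vertex 178 has 6 neighbors: 981, 889, 968, 815, 894, 948.
Vertex 757 has 6 neighbors: 981, 917, 889, 539, 894, 505.
Vertex 917 has 6 neighbors: 397, 981, 757, 968, 761, 815.
deg(v) = 6 for all v (|V|=15); Kneser-type, 2-subsets of [6].
A has 3 distinct eigenvalues ≈ [6.0, 1.0, -3.0].
With N=15: ϑ(G) = 15·(-1*(-3))/(6−(-3)) = 5.
Numerically 5.00000.

5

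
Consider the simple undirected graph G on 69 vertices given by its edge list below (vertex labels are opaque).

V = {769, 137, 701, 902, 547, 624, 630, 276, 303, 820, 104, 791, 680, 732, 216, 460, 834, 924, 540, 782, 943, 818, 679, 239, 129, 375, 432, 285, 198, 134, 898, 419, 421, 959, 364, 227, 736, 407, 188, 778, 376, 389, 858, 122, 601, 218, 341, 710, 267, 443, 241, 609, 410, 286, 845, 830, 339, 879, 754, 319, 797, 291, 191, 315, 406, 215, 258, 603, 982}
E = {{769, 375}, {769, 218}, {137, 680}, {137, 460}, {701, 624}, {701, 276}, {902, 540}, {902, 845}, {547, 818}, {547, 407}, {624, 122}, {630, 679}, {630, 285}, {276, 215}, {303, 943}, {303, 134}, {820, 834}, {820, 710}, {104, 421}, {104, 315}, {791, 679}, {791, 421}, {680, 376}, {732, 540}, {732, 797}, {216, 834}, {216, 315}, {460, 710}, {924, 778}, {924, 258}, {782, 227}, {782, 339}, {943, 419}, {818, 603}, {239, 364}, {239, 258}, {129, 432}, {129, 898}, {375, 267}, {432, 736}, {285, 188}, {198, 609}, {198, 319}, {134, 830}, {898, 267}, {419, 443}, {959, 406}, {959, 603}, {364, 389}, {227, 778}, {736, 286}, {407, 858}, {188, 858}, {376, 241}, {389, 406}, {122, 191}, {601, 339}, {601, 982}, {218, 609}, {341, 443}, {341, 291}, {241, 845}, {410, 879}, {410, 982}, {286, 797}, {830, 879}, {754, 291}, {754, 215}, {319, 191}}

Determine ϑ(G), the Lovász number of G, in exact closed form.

69*cos(pi/69)/(cos(pi/69) + 1)

deg(407) = 2; N(407) = {547, 858}.
N(129) = {432, 898}, |N(129)| = 2.
N(630) = {679, 285}, |N(630)| = 2.
N(898) = {129, 267}, |N(898)| = 2.
2-regular, N=69; this is C_{69}, the 69-cycle.
spec(A) ≈ [2.0, 1.9917, 1.9669, 1.9258, 1.8688, 1.7963, 1.7088, 1.6073, 1.4924, 1.3651, 1.2265, 1.0778, 0.9201, 0.7548, 0.5833, 0.4069, 0.2272, 0.0455, -0.1365, -0.3174, -0.4956, -0.6698, -0.8384, -1.0, -1.1534, -1.2972, -1.4302, -1.5514, -1.6598, -1.7544, -1.8344, -1.8993, -1.9484, -1.9814, -1.9979] (distinct, 4 d.p.).
With N=69: ϑ(G) = 69·(-(-1)*2*cos(pi/69))/(2−(-2*cos(pi/69))) = 69*cos(pi/69)/(cos(pi/69) + 1).
= 34.4821… (decimal).
34 ≤ 69*cos(pi/69)/(cos(pi/69) + 1) ≤ 35: both strict.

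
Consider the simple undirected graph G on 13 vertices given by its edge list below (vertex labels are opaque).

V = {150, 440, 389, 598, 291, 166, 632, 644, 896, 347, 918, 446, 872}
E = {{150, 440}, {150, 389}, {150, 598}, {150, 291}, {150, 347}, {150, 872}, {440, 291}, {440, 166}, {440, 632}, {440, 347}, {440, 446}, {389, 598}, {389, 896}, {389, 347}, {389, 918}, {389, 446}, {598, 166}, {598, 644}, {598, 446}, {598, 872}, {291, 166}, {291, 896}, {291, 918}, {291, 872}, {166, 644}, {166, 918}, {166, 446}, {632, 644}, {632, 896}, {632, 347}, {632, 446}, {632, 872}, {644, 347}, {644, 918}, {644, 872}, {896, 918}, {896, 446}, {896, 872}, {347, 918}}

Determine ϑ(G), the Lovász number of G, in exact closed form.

N(872) = {150, 598, 291, 632, 644, 896}, |N(872)| = 6.
N(632) = {440, 644, 896, 347, 446, 872}, |N(632)| = 6.
Vertex 150 has 6 neighbors: 440, 389, 598, 291, 347, 872.
N(440) = {150, 291, 166, 632, 347, 446}, |N(440)| = 6.
Every vertex has degree 6 (N=13); strongly regular (13,6,2,3).
Distinct eigenvalues (to 6 d.p.): [6.0, 1.302776, -2.302776].
−13·(-sqrt(13)/2 - 1/2) / ((6)−(-sqrt(13)/2 - 1/2)) = sqrt(13) = ϑ(G).
ϑ(G) ≈ 3.60555128.

sqrt(13)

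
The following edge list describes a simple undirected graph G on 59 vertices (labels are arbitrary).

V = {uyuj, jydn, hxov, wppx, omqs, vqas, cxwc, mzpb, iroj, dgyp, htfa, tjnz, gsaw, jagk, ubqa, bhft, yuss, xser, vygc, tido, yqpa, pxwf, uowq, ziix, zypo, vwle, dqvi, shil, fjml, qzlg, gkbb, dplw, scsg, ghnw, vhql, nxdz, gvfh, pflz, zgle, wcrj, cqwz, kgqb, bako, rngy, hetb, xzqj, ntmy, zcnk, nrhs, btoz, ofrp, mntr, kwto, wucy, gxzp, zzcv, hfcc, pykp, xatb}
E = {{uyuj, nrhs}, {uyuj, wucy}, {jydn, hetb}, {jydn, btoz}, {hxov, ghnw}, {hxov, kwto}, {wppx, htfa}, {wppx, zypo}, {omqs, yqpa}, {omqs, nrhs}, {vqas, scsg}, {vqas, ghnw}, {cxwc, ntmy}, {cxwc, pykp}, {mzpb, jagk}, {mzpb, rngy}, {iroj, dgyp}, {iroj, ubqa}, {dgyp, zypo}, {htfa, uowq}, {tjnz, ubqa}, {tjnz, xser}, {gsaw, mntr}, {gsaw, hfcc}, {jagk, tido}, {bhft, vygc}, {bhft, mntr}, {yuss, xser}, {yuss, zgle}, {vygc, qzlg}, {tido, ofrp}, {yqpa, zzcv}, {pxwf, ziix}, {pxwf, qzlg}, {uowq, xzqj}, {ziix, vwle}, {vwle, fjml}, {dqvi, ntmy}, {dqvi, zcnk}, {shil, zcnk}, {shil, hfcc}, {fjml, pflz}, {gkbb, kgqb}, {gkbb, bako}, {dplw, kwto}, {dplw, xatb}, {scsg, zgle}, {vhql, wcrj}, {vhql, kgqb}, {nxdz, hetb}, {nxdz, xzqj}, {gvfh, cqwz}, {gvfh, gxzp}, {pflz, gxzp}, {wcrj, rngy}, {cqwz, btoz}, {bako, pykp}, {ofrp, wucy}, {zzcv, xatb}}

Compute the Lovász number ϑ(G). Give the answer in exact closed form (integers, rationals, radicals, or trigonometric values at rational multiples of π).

Vertex ofrp has 2 neighbors: tido, wucy.
deg(kwto) = 2; N(kwto) = {hxov, dplw}.
Vertex tjnz has 2 neighbors: ubqa, xser.
N(ntmy) = {cxwc, dqvi}, |N(ntmy)| = 2.
deg(v) = 2 for all v (|V|=59); a single 59-cycle (edge-transitive).
Distinct eigenvalues (to 4 d.p.): [2.0, 1.9887, 1.9548, 1.8988, 1.8213, 1.7231, 1.6054, 1.4695, 1.317, 1.1496, 0.9691, 0.7776, 0.5774, 0.3706, 0.1596, -0.0532, -0.2655, -0.4747, -0.6785, -0.8746, -1.0608, -1.235, -1.3953, -1.5397, -1.6666, -1.7747, -1.8627, -1.9295, -1.9745, -1.9972].
−59·(-2*cos(pi/59)) / ((2)−(-2*cos(pi/59))) = 59*cos(pi/59)/(cos(pi/59) + 1) = ϑ(G).
ϑ(G) ≈ 29.479080.
Check 29 ≤ 59*cos(pi/59)/(cos(pi/59) + 1) ≤ 30: both strict.

59*cos(pi/59)/(cos(pi/59) + 1)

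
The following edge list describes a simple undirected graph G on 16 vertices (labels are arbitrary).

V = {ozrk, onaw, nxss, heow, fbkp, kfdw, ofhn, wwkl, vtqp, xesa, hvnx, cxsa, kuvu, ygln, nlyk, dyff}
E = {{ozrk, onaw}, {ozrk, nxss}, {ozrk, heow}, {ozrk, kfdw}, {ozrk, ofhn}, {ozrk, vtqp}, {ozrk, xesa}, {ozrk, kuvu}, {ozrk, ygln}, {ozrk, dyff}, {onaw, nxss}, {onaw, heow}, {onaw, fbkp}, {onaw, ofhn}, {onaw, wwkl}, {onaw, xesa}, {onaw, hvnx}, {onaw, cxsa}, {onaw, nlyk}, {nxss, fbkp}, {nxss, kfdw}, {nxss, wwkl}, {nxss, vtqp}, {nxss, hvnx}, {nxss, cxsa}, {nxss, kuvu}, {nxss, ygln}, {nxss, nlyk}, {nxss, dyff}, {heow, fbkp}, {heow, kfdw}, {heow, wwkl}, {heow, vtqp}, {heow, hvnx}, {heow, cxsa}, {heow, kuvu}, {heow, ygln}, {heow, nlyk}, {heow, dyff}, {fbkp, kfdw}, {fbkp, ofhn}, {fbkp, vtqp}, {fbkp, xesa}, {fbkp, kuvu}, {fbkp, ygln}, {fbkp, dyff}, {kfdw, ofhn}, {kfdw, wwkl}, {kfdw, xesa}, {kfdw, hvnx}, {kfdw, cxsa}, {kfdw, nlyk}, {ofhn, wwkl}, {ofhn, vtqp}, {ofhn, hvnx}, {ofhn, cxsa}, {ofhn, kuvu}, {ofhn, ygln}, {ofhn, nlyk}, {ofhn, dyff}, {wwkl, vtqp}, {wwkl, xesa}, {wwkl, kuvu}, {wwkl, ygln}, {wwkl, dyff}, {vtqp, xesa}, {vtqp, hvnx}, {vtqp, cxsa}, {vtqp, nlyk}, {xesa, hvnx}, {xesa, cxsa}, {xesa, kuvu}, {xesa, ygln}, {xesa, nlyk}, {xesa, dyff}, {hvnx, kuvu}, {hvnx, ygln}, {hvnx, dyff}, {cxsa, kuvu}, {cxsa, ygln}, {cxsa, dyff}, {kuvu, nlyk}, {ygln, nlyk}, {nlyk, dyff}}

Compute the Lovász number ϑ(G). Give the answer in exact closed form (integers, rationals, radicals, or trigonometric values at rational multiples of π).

deg(hvnx) = 10; N(hvnx) = {onaw, nxss, heow, kfdw, ofhn, vtqp, xesa, kuvu, ygln, dyff}.
Vertex vtqp has 10 neighbors: ozrk, nxss, heow, fbkp, ofhn, wwkl, xesa, hvnx, cxsa, nlyk.
Vertex dyff has 10 neighbors: ozrk, nxss, heow, fbkp, ofhn, wwkl, xesa, hvnx, cxsa, nlyk.
deg(fbkp) = 10; N(fbkp) = {onaw, nxss, heow, kfdw, ofhn, vtqp, xesa, kuvu, ygln, dyff}.
G = K_{6,6,4}: α = 6 = χ(Ḡ), so ϑ = 6.
= 6.00000000… (decimal).
Lovász sandwich 6 ≤ 6 ≤ 6: collapsed.

6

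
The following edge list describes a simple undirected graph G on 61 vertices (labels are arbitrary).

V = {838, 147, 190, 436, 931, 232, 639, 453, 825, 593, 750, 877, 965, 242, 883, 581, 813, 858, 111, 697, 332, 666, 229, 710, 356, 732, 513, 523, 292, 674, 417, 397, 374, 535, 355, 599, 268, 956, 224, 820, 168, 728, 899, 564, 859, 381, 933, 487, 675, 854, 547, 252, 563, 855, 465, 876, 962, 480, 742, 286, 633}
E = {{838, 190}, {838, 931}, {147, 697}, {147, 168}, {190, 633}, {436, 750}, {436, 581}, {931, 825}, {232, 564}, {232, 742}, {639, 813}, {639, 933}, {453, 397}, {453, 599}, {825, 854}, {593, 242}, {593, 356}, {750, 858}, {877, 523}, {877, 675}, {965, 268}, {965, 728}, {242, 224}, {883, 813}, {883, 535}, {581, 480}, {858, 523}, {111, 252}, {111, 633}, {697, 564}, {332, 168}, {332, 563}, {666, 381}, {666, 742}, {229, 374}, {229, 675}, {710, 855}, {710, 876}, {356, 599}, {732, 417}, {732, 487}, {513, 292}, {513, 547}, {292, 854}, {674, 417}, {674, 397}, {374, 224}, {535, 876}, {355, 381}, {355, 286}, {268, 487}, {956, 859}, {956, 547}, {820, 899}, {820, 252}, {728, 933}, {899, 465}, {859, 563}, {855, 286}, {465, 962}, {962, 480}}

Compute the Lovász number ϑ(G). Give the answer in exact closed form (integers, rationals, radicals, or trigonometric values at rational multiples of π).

61*cos(pi/61)/(cos(pi/61) + 1)

deg(147) = 2; N(147) = {697, 168}.
N(962) = {465, 480}, |N(962)| = 2.
Vertex 168 has 2 neighbors: 147, 332.
Vertex 728 has 2 neighbors: 965, 933.
G on 61 vertices is 2-regular; this is C_{61}, the 61-cycle.
spec(A) ≈ [2.0, 1.989, 1.958, 1.905, 1.833, 1.741, 1.63, 1.502, 1.359, 1.2, 1.03, 0.848, 0.657, 0.459, 0.257, 0.051, -0.154, -0.359, -0.559, -0.753, -0.94, -1.116, -1.281, -1.432, -1.568, -1.688, -1.789, -1.871, -1.934, -1.976, -1.997] (distinct, 3 d.p.).
−61·(-2*cos(pi/61)) / ((2)−(-2*cos(pi/61))) = 61*cos(pi/61)/(cos(pi/61) + 1) = ϑ(G).
= 30.479766457… (decimal).
Check 30 ≤ 61*cos(pi/61)/(cos(pi/61) + 1) ≤ 31: both strict.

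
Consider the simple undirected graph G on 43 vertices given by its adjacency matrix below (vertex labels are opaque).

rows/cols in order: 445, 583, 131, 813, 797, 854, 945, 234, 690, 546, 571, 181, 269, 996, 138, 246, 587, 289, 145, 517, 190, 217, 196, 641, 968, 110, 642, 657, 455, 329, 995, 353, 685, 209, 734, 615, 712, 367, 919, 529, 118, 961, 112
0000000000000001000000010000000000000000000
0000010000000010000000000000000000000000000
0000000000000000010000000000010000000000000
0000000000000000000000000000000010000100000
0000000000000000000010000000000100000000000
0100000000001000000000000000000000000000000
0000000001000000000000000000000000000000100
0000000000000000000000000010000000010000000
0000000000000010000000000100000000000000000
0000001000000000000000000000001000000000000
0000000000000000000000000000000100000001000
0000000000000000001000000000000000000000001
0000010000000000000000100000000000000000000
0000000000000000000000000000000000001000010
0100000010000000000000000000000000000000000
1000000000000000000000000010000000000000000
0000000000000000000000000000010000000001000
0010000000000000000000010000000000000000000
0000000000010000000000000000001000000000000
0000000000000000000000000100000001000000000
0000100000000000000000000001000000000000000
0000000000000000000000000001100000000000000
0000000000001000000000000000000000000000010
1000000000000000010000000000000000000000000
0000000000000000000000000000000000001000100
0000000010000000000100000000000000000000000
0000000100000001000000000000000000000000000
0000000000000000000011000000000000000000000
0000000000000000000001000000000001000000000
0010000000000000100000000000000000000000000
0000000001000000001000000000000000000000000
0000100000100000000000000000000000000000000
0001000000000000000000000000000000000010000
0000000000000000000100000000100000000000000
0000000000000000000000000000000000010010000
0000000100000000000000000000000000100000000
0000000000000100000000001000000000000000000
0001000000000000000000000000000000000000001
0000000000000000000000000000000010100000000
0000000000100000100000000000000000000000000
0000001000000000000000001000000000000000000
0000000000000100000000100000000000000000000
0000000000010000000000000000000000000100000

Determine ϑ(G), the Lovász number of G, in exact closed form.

43*cos(pi/43)/(cos(pi/43) + 1)

Vertex 961 has 2 neighbors: 996, 196.
deg(517) = 2; N(517) = {110, 209}.
Vertex 583 has 2 neighbors: 854, 138.
Vertex 110 has 2 neighbors: 690, 517.
2-regular, N=43; connected 2-regular on 43 ⇒ C_{43}.
Distinct eigenvalues (to 3 d.p.): [2.0, 1.979, 1.915, 1.811, 1.668, 1.49, 1.279, 1.042, 0.782, 0.506, 0.219, -0.073, -0.363, -0.646, -0.914, -1.164, -1.388, -1.583, -1.744, -1.868, -1.952, -1.995].
Lovász: ϑ = −43(-2*cos(pi/43))/(2+-(-1)*2*cos(pi/43)) = 43*cos(pi/43)/(cos(pi/43) + 1).
≈ 21.471283746 (to 9 d.p.).
Check 21 ≤ 43*cos(pi/43)/(cos(pi/43) + 1) ≤ 22: both strict.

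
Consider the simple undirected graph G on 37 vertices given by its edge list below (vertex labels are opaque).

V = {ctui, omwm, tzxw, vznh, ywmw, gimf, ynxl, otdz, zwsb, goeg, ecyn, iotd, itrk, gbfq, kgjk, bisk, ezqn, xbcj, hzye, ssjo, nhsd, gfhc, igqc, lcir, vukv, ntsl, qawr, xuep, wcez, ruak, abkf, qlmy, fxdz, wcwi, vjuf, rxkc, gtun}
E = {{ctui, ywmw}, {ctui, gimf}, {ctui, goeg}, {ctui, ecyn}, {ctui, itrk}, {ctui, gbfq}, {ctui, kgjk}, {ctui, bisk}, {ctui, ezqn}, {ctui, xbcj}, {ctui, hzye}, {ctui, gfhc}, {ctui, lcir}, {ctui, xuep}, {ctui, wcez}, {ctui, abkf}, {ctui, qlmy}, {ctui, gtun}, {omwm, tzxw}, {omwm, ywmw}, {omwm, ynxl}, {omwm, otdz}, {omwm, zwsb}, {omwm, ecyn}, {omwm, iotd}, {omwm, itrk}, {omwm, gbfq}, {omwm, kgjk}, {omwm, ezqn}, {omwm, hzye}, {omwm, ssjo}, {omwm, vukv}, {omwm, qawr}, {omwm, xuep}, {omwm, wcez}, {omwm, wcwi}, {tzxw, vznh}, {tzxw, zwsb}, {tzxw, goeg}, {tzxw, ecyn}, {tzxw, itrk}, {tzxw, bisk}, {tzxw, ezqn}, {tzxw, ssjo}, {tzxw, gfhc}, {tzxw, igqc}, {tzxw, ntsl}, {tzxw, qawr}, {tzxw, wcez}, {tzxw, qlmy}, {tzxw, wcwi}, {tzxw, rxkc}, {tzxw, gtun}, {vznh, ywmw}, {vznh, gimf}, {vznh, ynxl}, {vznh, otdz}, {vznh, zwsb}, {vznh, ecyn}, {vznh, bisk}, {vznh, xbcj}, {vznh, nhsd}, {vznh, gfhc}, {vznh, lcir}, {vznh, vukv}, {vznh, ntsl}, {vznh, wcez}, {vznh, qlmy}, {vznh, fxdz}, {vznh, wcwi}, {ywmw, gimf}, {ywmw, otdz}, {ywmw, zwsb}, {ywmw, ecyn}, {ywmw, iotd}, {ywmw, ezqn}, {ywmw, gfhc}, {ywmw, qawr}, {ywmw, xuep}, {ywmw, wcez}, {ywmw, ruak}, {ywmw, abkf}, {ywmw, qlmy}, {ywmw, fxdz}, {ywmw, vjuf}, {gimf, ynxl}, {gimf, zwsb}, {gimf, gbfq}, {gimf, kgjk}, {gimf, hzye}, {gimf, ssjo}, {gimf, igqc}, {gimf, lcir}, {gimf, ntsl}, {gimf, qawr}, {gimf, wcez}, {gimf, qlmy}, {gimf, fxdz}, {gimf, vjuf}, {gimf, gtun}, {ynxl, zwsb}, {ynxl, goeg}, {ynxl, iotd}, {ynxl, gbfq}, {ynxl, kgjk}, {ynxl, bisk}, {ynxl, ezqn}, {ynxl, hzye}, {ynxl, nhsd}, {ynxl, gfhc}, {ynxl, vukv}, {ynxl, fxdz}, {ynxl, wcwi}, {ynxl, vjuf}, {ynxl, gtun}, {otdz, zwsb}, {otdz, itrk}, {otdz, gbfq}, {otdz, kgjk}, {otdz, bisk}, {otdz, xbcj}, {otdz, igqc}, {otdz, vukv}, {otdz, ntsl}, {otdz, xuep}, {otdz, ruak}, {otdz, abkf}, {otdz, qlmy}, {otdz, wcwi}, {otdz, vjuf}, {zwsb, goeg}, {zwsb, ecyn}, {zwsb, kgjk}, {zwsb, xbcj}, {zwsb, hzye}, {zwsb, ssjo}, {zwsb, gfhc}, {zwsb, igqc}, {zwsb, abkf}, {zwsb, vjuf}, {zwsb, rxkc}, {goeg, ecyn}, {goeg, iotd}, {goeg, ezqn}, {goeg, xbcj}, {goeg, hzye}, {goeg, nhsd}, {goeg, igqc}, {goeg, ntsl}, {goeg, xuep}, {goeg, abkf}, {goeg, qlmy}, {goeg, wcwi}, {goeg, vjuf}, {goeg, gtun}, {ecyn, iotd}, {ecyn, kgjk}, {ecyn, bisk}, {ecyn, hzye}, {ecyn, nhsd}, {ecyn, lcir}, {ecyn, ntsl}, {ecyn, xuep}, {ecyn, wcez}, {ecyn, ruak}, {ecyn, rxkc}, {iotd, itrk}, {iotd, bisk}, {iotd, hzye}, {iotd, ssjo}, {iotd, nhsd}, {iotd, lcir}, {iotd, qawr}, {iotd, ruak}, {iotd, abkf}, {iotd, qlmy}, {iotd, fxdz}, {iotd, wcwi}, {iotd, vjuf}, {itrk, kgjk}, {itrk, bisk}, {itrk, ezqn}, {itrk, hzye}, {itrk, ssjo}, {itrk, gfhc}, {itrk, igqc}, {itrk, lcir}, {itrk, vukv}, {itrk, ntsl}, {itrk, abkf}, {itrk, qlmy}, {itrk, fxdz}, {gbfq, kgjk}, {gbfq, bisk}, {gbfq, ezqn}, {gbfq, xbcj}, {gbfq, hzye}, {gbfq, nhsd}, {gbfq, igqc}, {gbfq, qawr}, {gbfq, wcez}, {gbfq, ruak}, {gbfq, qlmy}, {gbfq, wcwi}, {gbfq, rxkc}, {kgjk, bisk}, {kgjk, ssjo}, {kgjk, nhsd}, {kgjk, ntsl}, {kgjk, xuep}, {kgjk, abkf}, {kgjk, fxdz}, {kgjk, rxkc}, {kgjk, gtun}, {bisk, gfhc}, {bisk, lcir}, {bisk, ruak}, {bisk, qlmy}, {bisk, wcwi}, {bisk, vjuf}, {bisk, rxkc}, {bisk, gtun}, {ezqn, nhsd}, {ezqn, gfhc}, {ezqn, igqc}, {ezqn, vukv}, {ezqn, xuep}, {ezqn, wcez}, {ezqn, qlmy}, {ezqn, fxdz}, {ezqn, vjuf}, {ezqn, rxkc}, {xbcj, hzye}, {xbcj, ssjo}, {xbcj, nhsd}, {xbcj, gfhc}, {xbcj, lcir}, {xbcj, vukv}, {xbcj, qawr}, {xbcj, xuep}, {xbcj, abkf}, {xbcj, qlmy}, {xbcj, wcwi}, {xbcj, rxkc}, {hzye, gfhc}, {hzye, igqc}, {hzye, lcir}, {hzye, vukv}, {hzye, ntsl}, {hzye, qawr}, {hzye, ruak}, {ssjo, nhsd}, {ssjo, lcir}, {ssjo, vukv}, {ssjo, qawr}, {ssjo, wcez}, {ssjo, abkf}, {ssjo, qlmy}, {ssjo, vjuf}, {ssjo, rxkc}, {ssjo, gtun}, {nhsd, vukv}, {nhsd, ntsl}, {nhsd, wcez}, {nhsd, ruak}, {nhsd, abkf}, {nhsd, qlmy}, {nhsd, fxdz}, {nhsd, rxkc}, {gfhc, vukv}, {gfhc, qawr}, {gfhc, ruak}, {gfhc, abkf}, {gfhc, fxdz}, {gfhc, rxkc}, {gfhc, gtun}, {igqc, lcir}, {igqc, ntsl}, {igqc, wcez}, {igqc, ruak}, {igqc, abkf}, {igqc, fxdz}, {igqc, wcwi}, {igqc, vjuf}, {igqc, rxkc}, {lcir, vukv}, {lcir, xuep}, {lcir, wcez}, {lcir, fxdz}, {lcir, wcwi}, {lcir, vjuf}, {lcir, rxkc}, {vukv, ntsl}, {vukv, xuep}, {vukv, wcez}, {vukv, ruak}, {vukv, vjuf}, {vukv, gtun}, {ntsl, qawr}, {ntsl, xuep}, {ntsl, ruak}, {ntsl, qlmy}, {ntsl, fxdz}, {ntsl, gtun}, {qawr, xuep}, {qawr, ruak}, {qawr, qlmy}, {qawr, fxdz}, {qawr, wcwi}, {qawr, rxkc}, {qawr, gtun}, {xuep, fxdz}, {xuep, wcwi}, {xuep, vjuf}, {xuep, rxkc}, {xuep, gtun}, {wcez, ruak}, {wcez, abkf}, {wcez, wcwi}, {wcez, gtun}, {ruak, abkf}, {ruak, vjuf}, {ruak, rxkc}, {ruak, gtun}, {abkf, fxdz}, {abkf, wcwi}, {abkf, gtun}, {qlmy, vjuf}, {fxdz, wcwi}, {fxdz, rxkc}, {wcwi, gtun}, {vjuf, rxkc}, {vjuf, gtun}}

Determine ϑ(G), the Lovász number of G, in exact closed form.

N(igqc) = {tzxw, gimf, otdz, zwsb, goeg, itrk, gbfq, ezqn, hzye, lcir, ntsl, wcez, ruak, abkf, fxdz, wcwi, vjuf, rxkc}, |N(igqc)| = 18.
deg(vukv) = 18; N(vukv) = {omwm, vznh, ynxl, otdz, itrk, ezqn, xbcj, hzye, ssjo, nhsd, gfhc, lcir, ntsl, xuep, wcez, ruak, vjuf, gtun}.
N(ezqn) = {ctui, omwm, tzxw, ywmw, ynxl, goeg, itrk, gbfq, nhsd, gfhc, igqc, vukv, xuep, wcez, qlmy, fxdz, vjuf, rxkc}, |N(ezqn)| = 18.
N(fxdz) = {vznh, ywmw, gimf, ynxl, iotd, itrk, kgjk, ezqn, nhsd, gfhc, igqc, lcir, ntsl, qawr, xuep, abkf, wcwi, rxkc}, |N(fxdz)| = 18.
Regular of degree 18 on 37 vertices: Paley(37): SR with (k,λ,μ)=(18,8,9).
A has 3 distinct eigenvalues ≈ [18.0, 2.54138, -3.54138].
Lovász: ϑ = −37(-sqrt(37)/2 - 1/2)/(18+-(-sqrt(37)/2 - 1/2)) = sqrt(37).
= 6.08276253… (decimal).

sqrt(37)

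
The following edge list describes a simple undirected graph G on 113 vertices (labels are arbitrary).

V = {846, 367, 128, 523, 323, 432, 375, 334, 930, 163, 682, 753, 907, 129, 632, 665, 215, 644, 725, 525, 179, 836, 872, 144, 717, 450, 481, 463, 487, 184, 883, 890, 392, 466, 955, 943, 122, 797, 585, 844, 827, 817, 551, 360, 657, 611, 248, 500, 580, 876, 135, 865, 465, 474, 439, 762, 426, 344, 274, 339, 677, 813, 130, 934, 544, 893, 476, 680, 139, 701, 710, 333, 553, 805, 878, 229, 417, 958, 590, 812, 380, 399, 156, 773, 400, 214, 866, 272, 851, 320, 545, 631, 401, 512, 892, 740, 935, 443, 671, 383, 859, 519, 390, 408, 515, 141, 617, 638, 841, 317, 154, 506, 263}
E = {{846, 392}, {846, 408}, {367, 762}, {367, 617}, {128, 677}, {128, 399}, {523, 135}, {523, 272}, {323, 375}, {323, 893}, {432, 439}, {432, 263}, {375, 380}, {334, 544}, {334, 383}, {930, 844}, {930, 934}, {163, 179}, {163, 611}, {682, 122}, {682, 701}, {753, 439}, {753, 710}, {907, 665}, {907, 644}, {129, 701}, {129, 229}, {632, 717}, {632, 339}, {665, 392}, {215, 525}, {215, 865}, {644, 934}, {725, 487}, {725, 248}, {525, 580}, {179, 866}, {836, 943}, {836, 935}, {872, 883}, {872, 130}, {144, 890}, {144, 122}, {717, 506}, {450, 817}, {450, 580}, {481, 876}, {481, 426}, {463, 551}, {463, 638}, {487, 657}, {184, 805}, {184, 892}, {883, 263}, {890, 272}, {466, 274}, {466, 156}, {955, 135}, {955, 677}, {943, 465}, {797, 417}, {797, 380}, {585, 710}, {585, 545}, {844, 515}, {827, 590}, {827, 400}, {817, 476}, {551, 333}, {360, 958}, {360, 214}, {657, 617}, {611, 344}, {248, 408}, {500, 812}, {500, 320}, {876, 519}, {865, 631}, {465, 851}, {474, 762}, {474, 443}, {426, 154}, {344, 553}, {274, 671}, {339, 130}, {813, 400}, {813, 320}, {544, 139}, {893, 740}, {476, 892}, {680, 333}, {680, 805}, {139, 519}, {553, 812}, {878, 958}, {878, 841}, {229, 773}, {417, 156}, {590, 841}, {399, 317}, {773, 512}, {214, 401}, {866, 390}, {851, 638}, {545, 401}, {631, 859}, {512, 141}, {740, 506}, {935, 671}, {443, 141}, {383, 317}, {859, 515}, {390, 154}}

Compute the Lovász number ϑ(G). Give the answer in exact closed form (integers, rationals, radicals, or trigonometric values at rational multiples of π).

deg(883) = 2; N(883) = {872, 263}.
N(375) = {323, 380}, |N(375)| = 2.
deg(333) = 2; N(333) = {551, 680}.
N(274) = {466, 671}, |N(274)| = 2.
G on 113 vertices is 2-regular; a single 113-cycle (edge-transitive).
spec(A) ≈ [2.0, 1.997, 1.988, 1.972, 1.951, 1.923, 1.89, 1.85, 1.805, 1.755, 1.699, 1.637, 1.571, 1.5, 1.424, 1.344, 1.259, 1.171, 1.079, 0.984, 0.886, 0.785, 0.681, 0.576, 0.468, 0.359, 0.25, 0.139, 0.028, -0.083, -0.194, -0.305, -0.414, -0.522, -0.629, -0.733, -0.835, -0.935, -1.032, -1.126, -1.216, -1.302, -1.384, -1.462, -1.536, -1.605, -1.669, -1.727, -1.781, -1.829, -1.871, -1.907, -1.938, -1.962, -1.981, -1.993, -1.999] (distinct, 3 d.p.).
With N=113: ϑ(G) = 113·(-(-1)*2*cos(pi/113))/(2−(-2*cos(pi/113))) = 113*cos(pi/113)/(cos(pi/113) + 1).
= 56.48908… (decimal).
56 ≤ 113*cos(pi/113)/(cos(pi/113) + 1) ≤ 57: both strict.

113*cos(pi/113)/(cos(pi/113) + 1)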